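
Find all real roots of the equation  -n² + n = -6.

Bring every term to one side: -n² + n + 6 = 0.
Factor: -1(n + 2)(n - 3) = 0.
So n = -2 or n = 3.

n = -2 or n = 3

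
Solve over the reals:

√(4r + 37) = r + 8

Square both sides: 4r + 37 = (r + 8)².
Expand and rearrange: r² + 12r + 27 = 0.
Solving gives r = -3 or r = -9.
Check each candidate in the original equation:
  r = -3: √(25) = 5, while r + 8 = 5 — valid.
  r = -9: √(1) = 1, while r + 8 = -1 — extraneous.

r = -3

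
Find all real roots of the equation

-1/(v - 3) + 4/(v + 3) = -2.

Multiply both sides by (v - 3)(v + 3):
-(v + 3) + 4(v - 3) = -2(v - 3)(v + 3).
Expand and collect terms: -2v^2 - 3v + 33 = 0.
By the quadratic formula, v = (3 +/- sqrt(273)) / -4, so v ~= -4.8807 or v ~= 3.3807.
Neither value makes a denominator zero (v != 3, v != -3), so both are valid.

v = -4.8807 or v = 3.3807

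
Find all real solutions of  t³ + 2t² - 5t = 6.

Rearrange: t³ + 2t² - 5t - 6 = 0.
Possible rational roots are divisors of -6. Testing t = 2 gives 0, so (t - 2) is a factor.
Divide: t³ + 2t² - 5t - 6 = (t - 2)(t² + 4t + 3).
Factor the quadratic: t = -1 or t = -3.

t = -3 or t = -1 or t = 2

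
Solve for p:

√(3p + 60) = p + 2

Square both sides: 3p + 60 = (p + 2)².
Expand and rearrange: p² + p - 56 = 0.
Solving gives p = 7 or p = -8.
Check each candidate in the original equation:
  p = 7: √(81) = 9, while p + 2 = 9 — valid.
  p = -8: √(36) = 6, while p + 2 = -6 — extraneous.

p = 7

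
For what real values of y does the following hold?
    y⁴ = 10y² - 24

y = -2.4495 or y = -2 or y = 2 or y = 2.4495

Let u = y². The equation becomes u² - 10u + 24 = 0.
Factor: (u - 4)(u - 6) = 0, so u = 4 or u = 6.
y² = 4 gives y = ±2.
y² = 6 gives y = ±√(6) ≈ ±2.4495.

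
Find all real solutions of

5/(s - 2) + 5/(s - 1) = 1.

s = 1.4751 or s = 11.5249

Multiply both sides by (s - 2)(s - 1):
5(s - 1) + 5(s - 2) = (s - 2)(s - 1).
Expand and collect terms: s^2 - 13s + 17 = 0.
By the quadratic formula, s = (13 +/- sqrt(101)) / 2, so s ~= 11.5249 or s ~= 1.4751.
Neither value makes a denominator zero (s != 2, s != 1), so both are valid.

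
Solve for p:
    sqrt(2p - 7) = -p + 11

p = 8

Square both sides: 2p - 7 = (-p + 11)^2.
Expand and rearrange: p^2 - 24p + 128 = 0.
Solving gives p = 16 or p = 8.
Check each candidate in the original equation:
  p = 16: sqrt(25) = 5, while -p + 11 = -5 — extraneous.
  p = 8: sqrt(9) = 3, while -p + 11 = 3 — valid.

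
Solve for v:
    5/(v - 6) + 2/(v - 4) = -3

Multiply both sides by (v - 6)(v - 4):
5(v - 4) + 2(v - 6) = -3(v - 6)(v - 4).
Expand and collect terms: -3v² + 23v - 40 = 0.
Factor or apply the quadratic formula: v = 2.6667 or v = 5.
Neither value makes a denominator zero (v ≠ 6, v ≠ 4), so both are valid.

v = 2.6667 or v = 5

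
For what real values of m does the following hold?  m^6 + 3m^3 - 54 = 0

m = -2.0801 or m = 1.8171

Let u = m^3. The equation becomes u^2 + 3u - 54 = 0.
Factor: (u + 9)(u - 6) = 0, so u = -9 or u = 6.
m^3 = -9 gives m = -(9)^(1/3) ~= -2.0801.
m^3 = 6 gives m = (6)^(1/3) ~= 1.8171.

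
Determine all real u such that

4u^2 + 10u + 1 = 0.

Discriminant: (10)^2 - 4*4*1 = 84.
Quadratic formula: u = (-10 +/- sqrt(84)) / 8.
So u = -5/4 + sqrt(21)/4 ~= -0.1044 or u = -5/4 - sqrt(21)/4 ~= -2.3956.

u = -2.3956 or u = -0.1044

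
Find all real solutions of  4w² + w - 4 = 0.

w = -1.1328 or w = 0.8828

Discriminant: (1)² − 4·4·(-4) = 65.
Quadratic formula: w = (-1 ± √65) / 8.
So w = -1/8 + √(65)/8 ≈ 0.8828 or w = -√(65)/8 - 1/8 ≈ -1.1328.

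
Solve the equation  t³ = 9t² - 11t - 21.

Rearrange: t³ - 9t² + 11t + 21 = 0.
Possible rational roots are divisors of 21. Testing t = 3 gives 0, so (t - 3) is a factor.
Divide: t³ - 9t² + 11t + 21 = (t - 3)(t² - 6t - 7).
Factor the quadratic: t = 7 or t = -1.

t = -1 or t = 3 or t = 7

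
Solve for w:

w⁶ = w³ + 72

Let u = w³. The equation becomes u² - u - 72 = 0.
Factor: (u - 9)(u + 8) = 0, so u = 9 or u = -8.
w³ = 9 gives w = ∛(9) ≈ 2.0801.
w³ = -8 gives w = -2.

w = -2 or w = 2.0801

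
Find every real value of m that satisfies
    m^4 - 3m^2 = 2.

m = -1.8872 or m = 1.8872

Let u = m^2. The equation becomes u^2 - 3u - 2 = 0.
By the quadratic formula, u = 3/2 + sqrt(17)/2 or u = 3/2 - sqrt(17)/2.
m^2 = 3/2 + sqrt(17)/2 gives m = +/-sqrt(3/2 + sqrt(17)/2) ~= +/-1.8872.
m^2 = 3/2 - sqrt(17)/2 < 0 has no real solution.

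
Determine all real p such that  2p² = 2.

Bring every term to one side: 2p² - 2 = 0.
Factor: 2(p - 1)(p + 1) = 0.
So p = 1 or p = -1.

p = -1 or p = 1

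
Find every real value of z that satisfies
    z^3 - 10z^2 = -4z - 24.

z = -1.2915 or z = 2 or z = 9.2915

Rearrange: z^3 - 10z^2 + 4z + 24 = 0.
Possible rational roots are divisors of 24. Testing z = 2 gives 0, so (z - 2) is a factor.
Divide: z^3 - 10z^2 + 4z + 24 = (z - 2)(z^2 - 8z - 12).
Apply the quadratic formula to z^2 - 8z - 12 = 0: z = (8 +/- sqrt(112))/2, i.e. z ~= 9.2915 or z ~= -1.2915.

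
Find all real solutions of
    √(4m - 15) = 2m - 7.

Square both sides: 4m - 15 = (2m - 7)².
Expand and rearrange: 4m² - 32m + 64 = 0.
This gives the repeated root m = 4.
Check in the original equation:
  m = 4: √(1) = 1, while 2m - 7 = 1 — valid.

m = 4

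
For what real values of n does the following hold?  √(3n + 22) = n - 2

n = 9

Square both sides: 3n + 22 = (n - 2)².
Expand and rearrange: n² - 7n - 18 = 0.
Solving gives n = 9 or n = -2.
Check each candidate in the original equation:
  n = 9: √(49) = 7, while n - 2 = 7 — valid.
  n = -2: √(16) = 4, while n - 2 = -4 — extraneous.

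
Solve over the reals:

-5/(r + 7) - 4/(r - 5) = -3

Multiply both sides by (r + 7)(r - 5):
-5(r - 5) - 4(r + 7) = -3(r + 7)(r - 5).
Expand and collect terms: -3r² + 3r + 108 = 0.
By the quadratic formula, r = (-3 ± √1305) / -6, so r ≈ -5.5208 or r ≈ 6.5208.
Neither value makes a denominator zero (r ≠ -7, r ≠ 5), so both are valid.

r = -5.5208 or r = 6.5208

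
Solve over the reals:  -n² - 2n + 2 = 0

n = -2.7321 or n = 0.7321

Discriminant: (-2)² − 4·(-1)·2 = 12.
Quadratic formula: n = (2 ± √12) / (-2).
So n = -√(3) - 1 ≈ -2.7321 or n = -1 + √(3) ≈ 0.7321.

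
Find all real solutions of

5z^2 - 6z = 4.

Rearrange to standard form: 5z^2 - 6z - 4 = 0.
Discriminant: (-6)^2 - 4*5*(-4) = 116.
Quadratic formula: z = (6 +/- sqrt(116)) / 10.
So z = 3/5 + sqrt(29)/5 ~= 1.677 or z = 3/5 - sqrt(29)/5 ~= -0.477.

z = -0.477 or z = 1.677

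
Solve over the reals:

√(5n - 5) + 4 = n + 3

n = 1 or n = 6

Isolate the radical: √(5n - 5) = n - 1.
Square both sides: 5n - 5 = (n - 1)².
Expand and rearrange: n² - 7n + 6 = 0.
Solving gives n = 6 or n = 1.
Check each candidate in the original equation:
  n = 6: √(25) = 5, while n - 1 = 5 — valid.
  n = 1: √(0) = 0, while n - 1 = 0 — valid.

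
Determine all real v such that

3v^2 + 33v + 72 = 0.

v = -8 or v = -3

Factor: 3(v + 3)(v + 8) = 0.
So v = -3 or v = -8.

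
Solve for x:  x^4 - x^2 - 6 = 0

Let u = x^2. The equation becomes u^2 - u - 6 = 0.
Factor: (u - 3)(u + 2) = 0, so u = 3 or u = -2.
x^2 = 3 gives x = +/-sqrt(3) ~= +/-1.7321.
x^2 = -2 < 0 has no real solution.

x = -1.7321 or x = 1.7321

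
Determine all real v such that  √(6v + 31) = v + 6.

Square both sides: 6v + 31 = (v + 6)².
Expand and rearrange: v² + 6v + 5 = 0.
Solving gives v = -1 or v = -5.
Check each candidate in the original equation:
  v = -1: √(25) = 5, while v + 6 = 5 — valid.
  v = -5: √(1) = 1, while v + 6 = 1 — valid.

v = -5 or v = -1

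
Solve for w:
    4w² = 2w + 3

Rearrange to standard form: 4w² - 2w - 3 = 0.
Discriminant: (-2)² − 4·4·(-3) = 52.
Quadratic formula: w = (2 ± √52) / 8.
So w = 1/4 + √(13)/4 ≈ 1.1514 or w = 1/4 - √(13)/4 ≈ -0.6514.

w = -0.6514 or w = 1.1514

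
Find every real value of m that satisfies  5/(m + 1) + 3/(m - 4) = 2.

Multiply both sides by (m + 1)(m - 4):
5(m - 4) + 3(m + 1) = 2(m + 1)(m - 4).
Expand and collect terms: 2m² - 14m + 9 = 0.
By the quadratic formula, m = (14 ± √124) / 4, so m ≈ 6.2839 or m ≈ 0.7161.
Neither value makes a denominator zero (m ≠ -1, m ≠ 4), so both are valid.

m = 0.7161 or m = 6.2839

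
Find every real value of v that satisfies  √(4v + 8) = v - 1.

Square both sides: 4v + 8 = (v - 1)².
Expand and rearrange: v² - 6v - 7 = 0.
Solving gives v = 7 or v = -1.
Check each candidate in the original equation:
  v = 7: √(36) = 6, while v - 1 = 6 — valid.
  v = -1: √(4) = 2, while v - 1 = -2 — extraneous.

v = 7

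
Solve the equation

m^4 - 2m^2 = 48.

Let u = m^2. The equation becomes u^2 - 2u - 48 = 0.
Factor: (u + 6)(u - 8) = 0, so u = -6 or u = 8.
m^2 = -6 < 0 has no real solution.
m^2 = 8 gives m = +/-2*sqrt(2) ~= +/-2.8284.

m = -2.8284 or m = 2.8284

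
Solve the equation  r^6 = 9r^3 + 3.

r = -0.6853 or r = 2.1046

Let u = r^3. The equation becomes u^2 - 9u - 3 = 0.
By the quadratic formula, u = 9/2 + sqrt(93)/2 or u = 9/2 - sqrt(93)/2.
r^3 = 9/2 + sqrt(93)/2 gives r = (9/2 + sqrt(93)/2)^(1/3) ~= 2.1046.
r^3 = 9/2 - sqrt(93)/2 gives r = -(-9/2 + sqrt(93)/2)^(1/3) ~= -0.6853.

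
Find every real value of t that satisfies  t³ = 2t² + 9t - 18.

Rearrange: t³ - 2t² - 9t + 18 = 0.
Possible rational roots are divisors of 18. Testing t = 3 gives 0, so (t - 3) is a factor.
Divide: t³ - 2t² - 9t + 18 = (t - 3)(t² + t - 6).
Factor the quadratic: t = 2 or t = -3.

t = -3 or t = 2 or t = 3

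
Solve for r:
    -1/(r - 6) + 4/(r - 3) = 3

Multiply both sides by (r - 6)(r - 3):
-(r - 3) + 4(r - 6) = 3(r - 6)(r - 3).
Expand and collect terms: 3r² - 30r + 75 = 0.
This has the repeated root r = 5.
Neither value makes a denominator zero (r ≠ 6, r ≠ 3), so both are valid.

r = 5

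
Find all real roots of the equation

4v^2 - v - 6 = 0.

Discriminant: (-1)^2 - 4*4*(-6) = 97.
Quadratic formula: v = (1 +/- sqrt(97)) / 8.
So v = 1/8 + sqrt(97)/8 ~= 1.3561 or v = 1/8 - sqrt(97)/8 ~= -1.1061.

v = -1.1061 or v = 1.3561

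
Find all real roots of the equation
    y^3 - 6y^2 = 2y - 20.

y = -1.7417 or y = 2 or y = 5.7417

Rearrange: y^3 - 6y^2 - 2y + 20 = 0.
Possible rational roots are divisors of 20. Testing y = 2 gives 0, so (y - 2) is a factor.
Divide: y^3 - 6y^2 - 2y + 20 = (y - 2)(y^2 - 4y - 10).
Apply the quadratic formula to y^2 - 4y - 10 = 0: y = (4 +/- sqrt(56))/2, i.e. y ~= 5.7417 or y ~= -1.7417.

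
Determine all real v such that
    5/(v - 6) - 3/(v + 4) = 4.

v = -4.6714 or v = 7.1714

Multiply both sides by (v - 6)(v + 4):
5(v + 4) - 3(v - 6) = 4(v - 6)(v + 4).
Expand and collect terms: 4v² - 10v - 134 = 0.
By the quadratic formula, v = (10 ± √2244) / 8, so v ≈ 7.1714 or v ≈ -4.6714.
Neither value makes a denominator zero (v ≠ 6, v ≠ -4), so both are valid.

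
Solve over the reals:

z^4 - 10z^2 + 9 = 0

z = -3 or z = -1 or z = 1 or z = 3

Let u = z^2. The equation becomes u^2 - 10u + 9 = 0.
Factor: (u - 9)(u - 1) = 0, so u = 9 or u = 1.
z^2 = 9 gives z = +/-3.
z^2 = 1 gives z = +/-1.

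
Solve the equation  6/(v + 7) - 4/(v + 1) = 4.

Multiply both sides by (v + 7)(v + 1):
6(v + 1) - 4(v + 7) = 4(v + 7)(v + 1).
Expand and collect terms: 4v² + 30v + 50 = 0.
Factor or apply the quadratic formula: v = -2.5 or v = -5.
Neither value makes a denominator zero (v ≠ -7, v ≠ -1), so both are valid.

v = -5 or v = -2.5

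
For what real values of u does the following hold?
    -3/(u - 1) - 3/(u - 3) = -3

u = 1.5858 or u = 4.4142

Multiply both sides by (u - 1)(u - 3):
-3(u - 3) - 3(u - 1) = -3(u - 1)(u - 3).
Expand and collect terms: -3u² + 18u - 21 = 0.
By the quadratic formula, u = (-18 ± √72) / -6, so u ≈ 1.5858 or u ≈ 4.4142.
Neither value makes a denominator zero (u ≠ 1, u ≠ 3), so both are valid.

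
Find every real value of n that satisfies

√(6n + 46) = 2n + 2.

Square both sides: 6n + 46 = (2n + 2)².
Expand and rearrange: 4n² + 2n - 42 = 0.
Solving gives n = 3 or n = -3.5.
Check each candidate in the original equation:
  n = 3: √(64) = 8, while 2n + 2 = 8 — valid.
  n = -3.5: √(25) = 5, while 2n + 2 = -5 — extraneous.

n = 3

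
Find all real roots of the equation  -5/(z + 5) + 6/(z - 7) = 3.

z = -6.4509 or z = 8.7843

Multiply both sides by (z + 5)(z - 7):
-5(z - 7) + 6(z + 5) = 3(z + 5)(z - 7).
Expand and collect terms: 3z² - 7z - 170 = 0.
By the quadratic formula, z = (7 ± √2089) / 6, so z ≈ 8.7843 or z ≈ -6.4509.
Neither value makes a denominator zero (z ≠ -5, z ≠ 7), so both are valid.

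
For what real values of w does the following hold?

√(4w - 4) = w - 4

w = 10

Square both sides: 4w - 4 = (w - 4)².
Expand and rearrange: w² - 12w + 20 = 0.
Solving gives w = 10 or w = 2.
Check each candidate in the original equation:
  w = 10: √(36) = 6, while w - 4 = 6 — valid.
  w = 2: √(4) = 2, while w - 4 = -2 — extraneous.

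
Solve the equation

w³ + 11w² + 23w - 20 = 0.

Possible rational roots are divisors of -20. Testing w = -4 gives 0, so (w + 4) is a factor.
Divide: w³ + 11w² + 23w - 20 = (w + 4)(w² + 7w - 5).
Apply the quadratic formula to w² + 7w - 5 = 0: w = (-7 ± √69)/2, i.e. w ≈ 0.6533 or w ≈ -7.6533.

w = -7.6533 or w = -4 or w = 0.6533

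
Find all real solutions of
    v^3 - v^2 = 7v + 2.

Rearrange: v^3 - v^2 - 7v - 2 = 0.
Possible rational roots are divisors of -2. Testing v = -2 gives 0, so (v + 2) is a factor.
Divide: v^3 - v^2 - 7v - 2 = (v + 2)(v^2 - 3v - 1).
Apply the quadratic formula to v^2 - 3v - 1 = 0: v = (3 +/- sqrt(13))/2, i.e. v ~= 3.3028 or v ~= -0.3028.

v = -2 or v = -0.3028 or v = 3.3028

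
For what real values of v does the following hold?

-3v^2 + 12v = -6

v = -0.4495 or v = 4.4495

Rearrange to standard form: -3v^2 + 12v + 6 = 0.
Discriminant: (12)^2 - 4*(-3)*6 = 216.
Quadratic formula: v = (-12 +/- sqrt(216)) / (-6).
So v = 2 - sqrt(6) ~= -0.4495 or v = 2 + sqrt(6) ~= 4.4495.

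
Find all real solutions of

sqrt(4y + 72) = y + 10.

y = -2

Square both sides: 4y + 72 = (y + 10)^2.
Expand and rearrange: y^2 + 16y + 28 = 0.
Solving gives y = -2 or y = -14.
Check each candidate in the original equation:
  y = -2: sqrt(64) = 8, while y + 10 = 8 — valid.
  y = -14: sqrt(16) = 4, while y + 10 = -4 — extraneous.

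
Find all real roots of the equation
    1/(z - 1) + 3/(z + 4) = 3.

z = -3.0756 or z = 1.4089

Multiply both sides by (z - 1)(z + 4):
(z + 4) + 3(z - 1) = 3(z - 1)(z + 4).
Expand and collect terms: 3z² + 5z - 13 = 0.
By the quadratic formula, z = (-5 ± √181) / 6, so z ≈ 1.4089 or z ≈ -3.0756.
Neither value makes a denominator zero (z ≠ 1, z ≠ -4), so both are valid.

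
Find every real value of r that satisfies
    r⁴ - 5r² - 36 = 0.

r = -3 or r = 3

Let u = r². The equation becomes u² - 5u - 36 = 0.
Factor: (u - 9)(u + 4) = 0, so u = 9 or u = -4.
r² = 9 gives r = ±3.
r² = -4 < 0 has no real solution.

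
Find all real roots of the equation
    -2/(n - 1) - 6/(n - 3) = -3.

n = 1.3057 or n = 5.3609

Multiply both sides by (n - 1)(n - 3):
-2(n - 3) - 6(n - 1) = -3(n - 1)(n - 3).
Expand and collect terms: -3n^2 + 20n - 21 = 0.
By the quadratic formula, n = (-20 +/- sqrt(148)) / -6, so n ~= 1.3057 or n ~= 5.3609.
Neither value makes a denominator zero (n != 1, n != 3), so both are valid.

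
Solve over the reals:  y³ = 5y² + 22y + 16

y = -2 or y = -1 or y = 8

Rearrange: y³ - 5y² - 22y - 16 = 0.
Possible rational roots are divisors of -16. Testing y = -2 gives 0, so (y + 2) is a factor.
Divide: y³ - 5y² - 22y - 16 = (y + 2)(y² - 7y - 8).
Factor the quadratic: y = 8 or y = -1.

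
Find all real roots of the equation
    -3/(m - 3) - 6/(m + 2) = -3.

m = -0.4495 or m = 4.4495

Multiply both sides by (m - 3)(m + 2):
-3(m + 2) - 6(m - 3) = -3(m - 3)(m + 2).
Expand and collect terms: -3m² + 12m + 6 = 0.
By the quadratic formula, m = (-12 ± √216) / -6, so m ≈ -0.4495 or m ≈ 4.4495.
Neither value makes a denominator zero (m ≠ 3, m ≠ -2), so both are valid.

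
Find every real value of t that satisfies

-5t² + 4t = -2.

t = -0.3483 or t = 1.1483

Rearrange to standard form: -5t² + 4t + 2 = 0.
Discriminant: (4)² − 4·(-5)·2 = 56.
Quadratic formula: t = (-4 ± √56) / (-10).
So t = 2/5 - √(14)/5 ≈ -0.3483 or t = 2/5 + √(14)/5 ≈ 1.1483.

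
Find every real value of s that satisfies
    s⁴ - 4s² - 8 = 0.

s = -2.3375 or s = 2.3375

Let u = s². The equation becomes u² - 4u - 8 = 0.
By the quadratic formula, u = 2 + 2·√(3) or u = 2 - 2·√(3).
s² = 2 + 2·√(3) gives s = ±√(2 + 2·√(3)) ≈ ±2.3375.
s² = 2 - 2·√(3) < 0 has no real solution.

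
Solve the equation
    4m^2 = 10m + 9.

m = -0.7026 or m = 3.2026

Rearrange to standard form: 4m^2 - 10m - 9 = 0.
Discriminant: (-10)^2 - 4*4*(-9) = 244.
Quadratic formula: m = (10 +/- sqrt(244)) / 8.
So m = 5/4 + sqrt(61)/4 ~= 3.2026 or m = 5/4 - sqrt(61)/4 ~= -0.7026.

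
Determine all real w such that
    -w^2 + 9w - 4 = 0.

w = 0.4689 or w = 8.5311

Discriminant: (9)^2 - 4*(-1)*(-4) = 65.
Quadratic formula: w = (-9 +/- sqrt(65)) / (-2).
So w = 9/2 - sqrt(65)/2 ~= 0.4689 or w = sqrt(65)/2 + 9/2 ~= 8.5311.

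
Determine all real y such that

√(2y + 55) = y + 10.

Square both sides: 2y + 55 = (y + 10)².
Expand and rearrange: y² + 18y + 45 = 0.
Solving gives y = -3 or y = -15.
Check each candidate in the original equation:
  y = -3: √(49) = 7, while y + 10 = 7 — valid.
  y = -15: √(25) = 5, while y + 10 = -5 — extraneous.

y = -3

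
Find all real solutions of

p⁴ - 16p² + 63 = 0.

Let u = p². The equation becomes u² - 16u + 63 = 0.
Factor: (u - 9)(u - 7) = 0, so u = 9 or u = 7.
p² = 9 gives p = ±3.
p² = 7 gives p = ±√(7) ≈ ±2.6458.

p = -3 or p = -2.6458 or p = 2.6458 or p = 3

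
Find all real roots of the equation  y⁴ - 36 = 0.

Let u = y². The equation becomes u² - 36 = 0.
Factor: (u - 6)(u + 6) = 0, so u = 6 or u = -6.
y² = 6 gives y = ±√(6) ≈ ±2.4495.
y² = -6 < 0 has no real solution.

y = -2.4495 or y = 2.4495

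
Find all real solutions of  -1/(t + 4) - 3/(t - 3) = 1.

Multiply both sides by (t + 4)(t - 3):
-(t - 3) - 3(t + 4) = (t + 4)(t - 3).
Expand and collect terms: t² + 5t - 3 = 0.
By the quadratic formula, t = (-5 ± √37) / 2, so t ≈ 0.5414 or t ≈ -5.5414.
Neither value makes a denominator zero (t ≠ -4, t ≠ 3), so both are valid.

t = -5.5414 or t = 0.5414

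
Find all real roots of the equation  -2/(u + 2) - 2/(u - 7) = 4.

u = -2.5277 or u = 6.5277

Multiply both sides by (u + 2)(u - 7):
-2(u - 7) - 2(u + 2) = 4(u + 2)(u - 7).
Expand and collect terms: 4u² - 16u - 66 = 0.
By the quadratic formula, u = (16 ± √1312) / 8, so u ≈ 6.5277 or u ≈ -2.5277.
Neither value makes a denominator zero (u ≠ -2, u ≠ 7), so both are valid.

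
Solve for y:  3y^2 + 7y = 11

Rearrange to standard form: 3y^2 + 7y - 11 = 0.
Discriminant: (7)^2 - 4*3*(-11) = 181.
Quadratic formula: y = (-7 +/- sqrt(181)) / 6.
So y = -7/6 + sqrt(181)/6 ~= 1.0756 or y = -sqrt(181)/6 - 7/6 ~= -3.4089.

y = -3.4089 or y = 1.0756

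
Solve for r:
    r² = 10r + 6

r = -0.5678 or r = 10.5678

Rearrange to standard form: r² - 10r - 6 = 0.
Discriminant: (-10)² − 4·1·(-6) = 124.
Quadratic formula: r = (10 ± √124) / 2.
So r = 5 + √(31) ≈ 10.5678 or r = 5 - √(31) ≈ -0.5678.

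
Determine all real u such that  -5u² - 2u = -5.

u = -1.2198 or u = 0.8198

Rearrange to standard form: -5u² - 2u + 5 = 0.
Discriminant: (-2)² − 4·(-5)·5 = 104.
Quadratic formula: u = (2 ± √104) / (-10).
So u = -√(26)/5 - 1/5 ≈ -1.2198 or u = -1/5 + √(26)/5 ≈ 0.8198.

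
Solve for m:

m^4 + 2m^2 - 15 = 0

m = -1.7321 or m = 1.7321

Let u = m^2. The equation becomes u^2 + 2u - 15 = 0.
Factor: (u - 3)(u + 5) = 0, so u = 3 or u = -5.
m^2 = 3 gives m = +/-sqrt(3) ~= +/-1.7321.
m^2 = -5 < 0 has no real solution.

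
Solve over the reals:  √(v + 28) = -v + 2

v = -3

Square both sides: v + 28 = (-v + 2)².
Expand and rearrange: v² - 5v - 24 = 0.
Solving gives v = 8 or v = -3.
Check each candidate in the original equation:
  v = 8: √(36) = 6, while -v + 2 = -6 — extraneous.
  v = -3: √(25) = 5, while -v + 2 = 5 — valid.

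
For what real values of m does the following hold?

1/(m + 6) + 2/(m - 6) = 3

m = -5.6847 or m = 6.6847

Multiply both sides by (m + 6)(m - 6):
(m - 6) + 2(m + 6) = 3(m + 6)(m - 6).
Expand and collect terms: 3m^2 - 3m - 114 = 0.
By the quadratic formula, m = (3 +/- sqrt(1377)) / 6, so m ~= 6.6847 or m ~= -5.6847.
Neither value makes a denominator zero (m != -6, m != 6), so both are valid.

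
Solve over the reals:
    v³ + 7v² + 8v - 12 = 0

Possible rational roots are divisors of -12. Testing v = -3 gives 0, so (v + 3) is a factor.
Divide: v³ + 7v² + 8v - 12 = (v + 3)(v² + 4v - 4).
Apply the quadratic formula to v² + 4v - 4 = 0: v = (-4 ± √32)/2, i.e. v ≈ 0.8284 or v ≈ -4.8284.

v = -4.8284 or v = -3 or v = 0.8284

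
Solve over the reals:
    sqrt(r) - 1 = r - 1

Isolate the radical: sqrt(r) = r.
Square both sides: r = (r)^2.
Expand and rearrange: r^2 - r = 0.
Solving gives r = 1 or r = 0.
Check each candidate in the original equation:
  r = 1: sqrt(1) = 1, while r = 1 — valid.
  r = 0: sqrt(0) = 0, while r = 0 — valid.

r = 0 or r = 1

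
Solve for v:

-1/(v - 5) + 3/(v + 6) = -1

v = -8.7973 or v = 5.7973

Multiply both sides by (v - 5)(v + 6):
-(v + 6) + 3(v - 5) = -(v - 5)(v + 6).
Expand and collect terms: -v² - 3v + 51 = 0.
By the quadratic formula, v = (3 ± √213) / -2, so v ≈ -8.7973 or v ≈ 5.7973.
Neither value makes a denominator zero (v ≠ 5, v ≠ -6), so both are valid.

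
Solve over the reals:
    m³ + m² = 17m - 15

Rearrange: m³ + m² - 17m + 15 = 0.
Possible rational roots are divisors of 15. Testing m = -5 gives 0, so (m + 5) is a factor.
Divide: m³ + m² - 17m + 15 = (m + 5)(m² - 4m + 3).
Factor the quadratic: m = 3 or m = 1.

m = -5 or m = 1 or m = 3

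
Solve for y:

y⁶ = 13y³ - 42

y = 1.8171 or y = 1.9129

Let u = y³. The equation becomes u² - 13u + 42 = 0.
Factor: (u - 7)(u - 6) = 0, so u = 7 or u = 6.
y³ = 7 gives y = ∛(7) ≈ 1.9129.
y³ = 6 gives y = ∛(6) ≈ 1.8171.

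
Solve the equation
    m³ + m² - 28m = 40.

m = -5 or m = -1.4641 or m = 5.4641

Rearrange: m³ + m² - 28m - 40 = 0.
Possible rational roots are divisors of -40. Testing m = -5 gives 0, so (m + 5) is a factor.
Divide: m³ + m² - 28m - 40 = (m + 5)(m² - 4m - 8).
Apply the quadratic formula to m² - 4m - 8 = 0: m = (4 ± √48)/2, i.e. m ≈ 5.4641 or m ≈ -1.4641.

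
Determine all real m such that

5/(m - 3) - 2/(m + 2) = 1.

m = -3.099 or m = 7.099

Multiply both sides by (m - 3)(m + 2):
5(m + 2) - 2(m - 3) = (m - 3)(m + 2).
Expand and collect terms: m² - 4m - 22 = 0.
By the quadratic formula, m = (4 ± √104) / 2, so m ≈ 7.099 or m ≈ -3.099.
Neither value makes a denominator zero (m ≠ 3, m ≠ -2), so both are valid.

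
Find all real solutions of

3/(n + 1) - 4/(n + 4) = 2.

n = -5.5 or n = 0

Multiply both sides by (n + 1)(n + 4):
3(n + 4) - 4(n + 1) = 2(n + 1)(n + 4).
Expand and collect terms: 2n^2 + 11n = 0.
Factor or apply the quadratic formula: n = 0 or n = -5.5.
Neither value makes a denominator zero (n != -1, n != -4), so both are valid.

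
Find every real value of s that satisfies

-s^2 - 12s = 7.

s = -11.3852 or s = -0.6148

Rearrange to standard form: -s^2 - 12s - 7 = 0.
Discriminant: (-12)^2 - 4*(-1)*(-7) = 116.
Quadratic formula: s = (12 +/- sqrt(116)) / (-2).
So s = -6 - sqrt(29) ~= -11.3852 or s = -6 + sqrt(29) ~= -0.6148.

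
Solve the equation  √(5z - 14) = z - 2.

z = 3 or z = 6

Square both sides: 5z - 14 = (z - 2)².
Expand and rearrange: z² - 9z + 18 = 0.
Solving gives z = 6 or z = 3.
Check each candidate in the original equation:
  z = 6: √(16) = 4, while z - 2 = 4 — valid.
  z = 3: √(1) = 1, while z - 2 = 1 — valid.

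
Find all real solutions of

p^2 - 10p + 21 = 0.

Factor: (p - 3)(p - 7) = 0.
So p = 3 or p = 7.

p = 3 or p = 7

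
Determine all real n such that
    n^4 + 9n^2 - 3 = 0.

Let u = n^2. The equation becomes u^2 + 9u - 3 = 0.
By the quadratic formula, u = -9/2 + sqrt(93)/2 or u = -sqrt(93)/2 - 9/2.
n^2 = -9/2 + sqrt(93)/2 gives n = +/-sqrt(-9/2 + sqrt(93)/2) ~= +/-0.5673.
n^2 = -sqrt(93)/2 - 9/2 < 0 has no real solution.

n = -0.5673 or n = 0.5673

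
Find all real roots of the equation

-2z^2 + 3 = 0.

Discriminant: (0)^2 - 4*(-2)*3 = 24.
Quadratic formula: z = (0 +/- sqrt(24)) / (-4).
So z = -sqrt(6)/2 ~= -1.2247 or z = sqrt(6)/2 ~= 1.2247.

z = -1.2247 or z = 1.2247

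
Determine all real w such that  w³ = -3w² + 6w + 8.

Rearrange: w³ + 3w² - 6w - 8 = 0.
Possible rational roots are divisors of -8. Testing w = -1 gives 0, so (w + 1) is a factor.
Divide: w³ + 3w² - 6w - 8 = (w + 1)(w² + 2w - 8).
Factor the quadratic: w = 2 or w = -4.

w = -4 or w = -1 or w = 2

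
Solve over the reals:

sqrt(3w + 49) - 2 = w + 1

Isolate the radical: sqrt(3w + 49) = w + 3.
Square both sides: 3w + 49 = (w + 3)^2.
Expand and rearrange: w^2 + 3w - 40 = 0.
Solving gives w = 5 or w = -8.
Check each candidate in the original equation:
  w = 5: sqrt(64) = 8, while w + 3 = 8 — valid.
  w = -8: sqrt(25) = 5, while w + 3 = -5 — extraneous.

w = 5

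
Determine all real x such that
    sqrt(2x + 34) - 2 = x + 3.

Isolate the radical: sqrt(2x + 34) = x + 5.
Square both sides: 2x + 34 = (x + 5)^2.
Expand and rearrange: x^2 + 8x - 9 = 0.
Solving gives x = 1 or x = -9.
Check each candidate in the original equation:
  x = 1: sqrt(36) = 6, while x + 5 = 6 — valid.
  x = -9: sqrt(16) = 4, while x + 5 = -4 — extraneous.

x = 1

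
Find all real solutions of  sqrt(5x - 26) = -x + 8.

x = 6

Square both sides: 5x - 26 = (-x + 8)^2.
Expand and rearrange: x^2 - 21x + 90 = 0.
Solving gives x = 15 or x = 6.
Check each candidate in the original equation:
  x = 15: sqrt(49) = 7, while -x + 8 = -7 — extraneous.
  x = 6: sqrt(4) = 2, while -x + 8 = 2 — valid.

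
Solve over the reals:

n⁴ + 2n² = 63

Let u = n². The equation becomes u² + 2u - 63 = 0.
Factor: (u + 9)(u - 7) = 0, so u = -9 or u = 7.
n² = -9 < 0 has no real solution.
n² = 7 gives n = ±√(7) ≈ ±2.6458.

n = -2.6458 or n = 2.6458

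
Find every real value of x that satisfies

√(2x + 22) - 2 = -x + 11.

Isolate the radical: √(2x + 22) = -x + 13.
Square both sides: 2x + 22 = (-x + 13)².
Expand and rearrange: x² - 28x + 147 = 0.
Solving gives x = 21 or x = 7.
Check each candidate in the original equation:
  x = 21: √(64) = 8, while -x + 13 = -8 — extraneous.
  x = 7: √(36) = 6, while -x + 13 = 6 — valid.

x = 7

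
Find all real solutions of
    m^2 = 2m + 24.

m = -4 or m = 6

Bring every term to one side: m^2 - 2m - 24 = 0.
Factor: (m + 4)(m - 6) = 0.
So m = -4 or m = 6.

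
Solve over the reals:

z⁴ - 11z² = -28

z = -2.6458 or z = -2 or z = 2 or z = 2.6458

Let u = z². The equation becomes u² - 11u + 28 = 0.
Factor: (u - 7)(u - 4) = 0, so u = 7 or u = 4.
z² = 7 gives z = ±√(7) ≈ ±2.6458.
z² = 4 gives z = ±2.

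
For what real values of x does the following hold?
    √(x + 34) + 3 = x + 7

x = 2

Isolate the radical: √(x + 34) = x + 4.
Square both sides: x + 34 = (x + 4)².
Expand and rearrange: x² + 7x - 18 = 0.
Solving gives x = 2 or x = -9.
Check each candidate in the original equation:
  x = 2: √(36) = 6, while x + 4 = 6 — valid.
  x = -9: √(25) = 5, while x + 4 = -5 — extraneous.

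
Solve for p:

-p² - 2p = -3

p = -3 or p = 1

Bring every term to one side: -p² - 2p + 3 = 0.
Factor: -1(p - 1)(p + 3) = 0.
So p = 1 or p = -3.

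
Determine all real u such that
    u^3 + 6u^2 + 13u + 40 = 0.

u = -5

Possible rational roots are divisors of 40. Testing u = -5 gives 0, so (u + 5) is a factor.
Divide: u^3 + 6u^2 + 13u + 40 = (u + 5)(u^2 + u + 8).
The quadratic u^2 + u + 8 has discriminant -31 < 0, so no further real roots.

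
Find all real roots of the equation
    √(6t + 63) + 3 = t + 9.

t = 3

Isolate the radical: √(6t + 63) = t + 6.
Square both sides: 6t + 63 = (t + 6)².
Expand and rearrange: t² + 6t - 27 = 0.
Solving gives t = 3 or t = -9.
Check each candidate in the original equation:
  t = 3: √(81) = 9, while t + 6 = 9 — valid.
  t = -9: √(9) = 3, while t + 6 = -3 — extraneous.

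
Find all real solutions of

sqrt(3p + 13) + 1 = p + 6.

Isolate the radical: sqrt(3p + 13) = p + 5.
Square both sides: 3p + 13 = (p + 5)^2.
Expand and rearrange: p^2 + 7p + 12 = 0.
Solving gives p = -3 or p = -4.
Check each candidate in the original equation:
  p = -3: sqrt(4) = 2, while p + 5 = 2 — valid.
  p = -4: sqrt(1) = 1, while p + 5 = 1 — valid.

p = -4 or p = -3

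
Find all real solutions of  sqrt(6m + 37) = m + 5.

m = 2

Square both sides: 6m + 37 = (m + 5)^2.
Expand and rearrange: m^2 + 4m - 12 = 0.
Solving gives m = 2 or m = -6.
Check each candidate in the original equation:
  m = 2: sqrt(49) = 7, while m + 5 = 7 — valid.
  m = -6: sqrt(1) = 1, while m + 5 = -1 — extraneous.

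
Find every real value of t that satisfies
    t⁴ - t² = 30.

Let u = t². The equation becomes u² - u - 30 = 0.
Factor: (u - 6)(u + 5) = 0, so u = 6 or u = -5.
t² = 6 gives t = ±√(6) ≈ ±2.4495.
t² = -5 < 0 has no real solution.

t = -2.4495 or t = 2.4495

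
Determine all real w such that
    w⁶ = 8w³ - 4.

w = 0.8123 or w = 1.9543

Let u = w³. The equation becomes u² - 8u + 4 = 0.
By the quadratic formula, u = 2·√(3) + 4 or u = 4 - 2·√(3).
w³ = 2·√(3) + 4 gives w = ∛(2·√(3) + 4) ≈ 1.9543.
w³ = 4 - 2·√(3) gives w = ∛(4 - 2·√(3)) ≈ 0.8123.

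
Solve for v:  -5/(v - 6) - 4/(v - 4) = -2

v = 4.6883 or v = 9.8117

Multiply both sides by (v - 6)(v - 4):
-5(v - 4) - 4(v - 6) = -2(v - 6)(v - 4).
Expand and collect terms: -2v^2 + 29v - 92 = 0.
By the quadratic formula, v = (-29 +/- sqrt(105)) / -4, so v ~= 4.6883 or v ~= 9.8117.
Neither value makes a denominator zero (v != 6, v != 4), so both are valid.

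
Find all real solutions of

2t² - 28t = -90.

Bring every term to one side: 2t² - 28t + 90 = 0.
Factor: 2(t - 5)(t - 9) = 0.
So t = 5 or t = 9.

t = 5 or t = 9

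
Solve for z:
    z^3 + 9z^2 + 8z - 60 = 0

Possible rational roots are divisors of -60. Testing z = -5 gives 0, so (z + 5) is a factor.
Divide: z^3 + 9z^2 + 8z - 60 = (z + 5)(z^2 + 4z - 12).
Factor the quadratic: z = 2 or z = -6.

z = -6 or z = -5 or z = 2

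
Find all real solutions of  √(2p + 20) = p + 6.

Square both sides: 2p + 20 = (p + 6)².
Expand and rearrange: p² + 10p + 16 = 0.
Solving gives p = -2 or p = -8.
Check each candidate in the original equation:
  p = -2: √(16) = 4, while p + 6 = 4 — valid.
  p = -8: √(4) = 2, while p + 6 = -2 — extraneous.

p = -2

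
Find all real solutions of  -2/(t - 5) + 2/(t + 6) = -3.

Multiply both sides by (t - 5)(t + 6):
-2(t + 6) + 2(t - 5) = -3(t - 5)(t + 6).
Expand and collect terms: -3t^2 - 3t + 112 = 0.
By the quadratic formula, t = (3 +/- sqrt(1353)) / -6, so t ~= -6.6305 or t ~= 5.6305.
Neither value makes a denominator zero (t != 5, t != -6), so both are valid.

t = -6.6305 or t = 5.6305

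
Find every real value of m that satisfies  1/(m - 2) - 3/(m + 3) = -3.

Multiply both sides by (m - 2)(m + 3):
(m + 3) - 3(m - 2) = -3(m - 2)(m + 3).
Expand and collect terms: -3m² - m + 9 = 0.
By the quadratic formula, m = (1 ± √109) / -6, so m ≈ -1.9067 or m ≈ 1.5734.
Neither value makes a denominator zero (m ≠ 2, m ≠ -3), so both are valid.

m = -1.9067 or m = 1.5734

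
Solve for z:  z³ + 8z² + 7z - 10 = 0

Possible rational roots are divisors of -10. Testing z = -2 gives 0, so (z + 2) is a factor.
Divide: z³ + 8z² + 7z - 10 = (z + 2)(z² + 6z - 5).
Apply the quadratic formula to z² + 6z - 5 = 0: z = (-6 ± √56)/2, i.e. z ≈ 0.7417 or z ≈ -6.7417.

z = -6.7417 or z = -2 or z = 0.7417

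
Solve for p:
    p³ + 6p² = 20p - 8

p = -8.4721 or p = 0.4721 or p = 2

Rearrange: p³ + 6p² - 20p + 8 = 0.
Possible rational roots are divisors of 8. Testing p = 2 gives 0, so (p - 2) is a factor.
Divide: p³ + 6p² - 20p + 8 = (p - 2)(p² + 8p - 4).
Apply the quadratic formula to p² + 8p - 4 = 0: p = (-8 ± √80)/2, i.e. p ≈ 0.4721 or p ≈ -8.4721.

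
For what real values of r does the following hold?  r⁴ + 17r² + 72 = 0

No real solutions.

Let u = r². The equation becomes u² + 17u + 72 = 0.
Factor: (u + 9)(u + 8) = 0, so u = -9 or u = -8.
r² = -9 < 0 has no real solution.
r² = -8 < 0 has no real solution.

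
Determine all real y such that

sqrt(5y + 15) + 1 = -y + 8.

y = 2

Isolate the radical: sqrt(5y + 15) = -y + 7.
Square both sides: 5y + 15 = (-y + 7)^2.
Expand and rearrange: y^2 - 19y + 34 = 0.
Solving gives y = 17 or y = 2.
Check each candidate in the original equation:
  y = 17: sqrt(100) = 10, while -y + 7 = -10 — extraneous.
  y = 2: sqrt(25) = 5, while -y + 7 = 5 — valid.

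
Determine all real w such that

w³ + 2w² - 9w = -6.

Rearrange: w³ + 2w² - 9w + 6 = 0.
Possible rational roots are divisors of 6. Testing w = 1 gives 0, so (w - 1) is a factor.
Divide: w³ + 2w² - 9w + 6 = (w - 1)(w² + 3w - 6).
Apply the quadratic formula to w² + 3w - 6 = 0: w = (-3 ± √33)/2, i.e. w ≈ 1.3723 or w ≈ -4.3723.

w = -4.3723 or w = 1 or w = 1.3723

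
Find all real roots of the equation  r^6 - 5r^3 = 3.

Let u = r^3. The equation becomes u^2 - 5u - 3 = 0.
By the quadratic formula, u = 5/2 + sqrt(37)/2 or u = 5/2 - sqrt(37)/2.
r^3 = 5/2 + sqrt(37)/2 gives r = (5/2 + sqrt(37)/2)^(1/3) ~= 1.7696.
r^3 = 5/2 - sqrt(37)/2 gives r = -(-5/2 + sqrt(37)/2)^(1/3) ~= -0.815.

r = -0.815 or r = 1.7696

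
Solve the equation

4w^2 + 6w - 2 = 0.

w = -1.7808 or w = 0.2808

Discriminant: (6)^2 - 4*4*(-2) = 68.
Quadratic formula: w = (-6 +/- sqrt(68)) / 8.
So w = -3/4 + sqrt(17)/4 ~= 0.2808 or w = -sqrt(17)/4 - 3/4 ~= -1.7808.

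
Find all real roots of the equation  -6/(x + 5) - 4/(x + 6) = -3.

x = -5.6667 or x = -2

Multiply both sides by (x + 5)(x + 6):
-6(x + 6) - 4(x + 5) = -3(x + 5)(x + 6).
Expand and collect terms: -3x^2 - 23x - 34 = 0.
Factor or apply the quadratic formula: x = -5.6667 or x = -2.
Neither value makes a denominator zero (x != -5, x != -6), so both are valid.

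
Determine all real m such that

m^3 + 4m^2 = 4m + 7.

m = -4.5414 or m = -1 or m = 1.5414

Rearrange: m^3 + 4m^2 - 4m - 7 = 0.
Possible rational roots are divisors of -7. Testing m = -1 gives 0, so (m + 1) is a factor.
Divide: m^3 + 4m^2 - 4m - 7 = (m + 1)(m^2 + 3m - 7).
Apply the quadratic formula to m^2 + 3m - 7 = 0: m = (-3 +/- sqrt(37))/2, i.e. m ~= 1.5414 or m ~= -4.5414.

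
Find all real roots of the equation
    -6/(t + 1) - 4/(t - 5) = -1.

Multiply both sides by (t + 1)(t - 5):
-6(t - 5) - 4(t + 1) = -(t + 1)(t - 5).
Expand and collect terms: -t^2 + 14t - 21 = 0.
By the quadratic formula, t = (-14 +/- sqrt(112)) / -2, so t ~= 1.7085 or t ~= 12.2915.
Neither value makes a denominator zero (t != -1, t != 5), so both are valid.

t = 1.7085 or t = 12.2915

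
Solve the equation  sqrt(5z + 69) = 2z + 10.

z = -1

Square both sides: 5z + 69 = (2z + 10)^2.
Expand and rearrange: 4z^2 + 35z + 31 = 0.
Solving gives z = -1 or z = -7.75.
Check each candidate in the original equation:
  z = -1: sqrt(64) = 8, while 2z + 10 = 8 — valid.
  z = -7.75: sqrt(30.25) = 5.5, while 2z + 10 = -5.5 — extraneous.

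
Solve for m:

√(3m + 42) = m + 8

m = -2

Square both sides: 3m + 42 = (m + 8)².
Expand and rearrange: m² + 13m + 22 = 0.
Solving gives m = -2 or m = -11.
Check each candidate in the original equation:
  m = -2: √(36) = 6, while m + 8 = 6 — valid.
  m = -11: √(9) = 3, while m + 8 = -3 — extraneous.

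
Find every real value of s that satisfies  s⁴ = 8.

s = -1.6818 or s = 1.6818

Let u = s². The equation becomes u² - 8 = 0.
By the quadratic formula, u = 2·√(2) or u = -2·√(2).
s² = 2·√(2) gives s = ±2^(3/4) ≈ ±1.6818.
s² = -2·√(2) < 0 has no real solution.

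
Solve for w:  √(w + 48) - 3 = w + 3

w = 1

Isolate the radical: √(w + 48) = w + 6.
Square both sides: w + 48 = (w + 6)².
Expand and rearrange: w² + 11w - 12 = 0.
Solving gives w = 1 or w = -12.
Check each candidate in the original equation:
  w = 1: √(49) = 7, while w + 6 = 7 — valid.
  w = -12: √(36) = 6, while w + 6 = -6 — extraneous.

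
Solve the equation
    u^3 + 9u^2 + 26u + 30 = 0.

Possible rational roots are divisors of 30. Testing u = -5 gives 0, so (u + 5) is a factor.
Divide: u^3 + 9u^2 + 26u + 30 = (u + 5)(u^2 + 4u + 6).
The quadratic u^2 + 4u + 6 has discriminant -8 < 0, so no further real roots.

u = -5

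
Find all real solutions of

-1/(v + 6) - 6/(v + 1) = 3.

Multiply both sides by (v + 6)(v + 1):
-(v + 1) - 6(v + 6) = 3(v + 6)(v + 1).
Expand and collect terms: 3v^2 + 28v + 55 = 0.
By the quadratic formula, v = (-28 +/- sqrt(124)) / 6, so v ~= -2.8107 or v ~= -6.5226.
Neither value makes a denominator zero (v != -6, v != -1), so both are valid.

v = -6.5226 or v = -2.8107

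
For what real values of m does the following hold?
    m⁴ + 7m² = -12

No real solutions.

Let u = m². The equation becomes u² + 7u + 12 = 0.
Factor: (u + 4)(u + 3) = 0, so u = -4 or u = -3.
m² = -4 < 0 has no real solution.
m² = -3 < 0 has no real solution.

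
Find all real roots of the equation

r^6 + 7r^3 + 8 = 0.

Let u = r^3. The equation becomes u^2 + 7u + 8 = 0.
By the quadratic formula, u = -7/2 + sqrt(17)/2 or u = -7/2 - sqrt(17)/2.
r^3 = -7/2 + sqrt(17)/2 gives r = -(7/2 - sqrt(17)/2)^(1/3) ~= -1.1288.
r^3 = -7/2 - sqrt(17)/2 gives r = -(sqrt(17)/2 + 7/2)^(1/3) ~= -1.7717.

r = -1.7717 or r = -1.1288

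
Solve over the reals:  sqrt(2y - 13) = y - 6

Square both sides: 2y - 13 = (y - 6)^2.
Expand and rearrange: y^2 - 14y + 49 = 0.
This gives the repeated root y = 7.
Check in the original equation:
  y = 7: sqrt(1) = 1, while y - 6 = 1 — valid.

y = 7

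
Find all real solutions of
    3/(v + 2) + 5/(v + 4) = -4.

Multiply both sides by (v + 2)(v + 4):
3(v + 4) + 5(v + 2) = -4(v + 2)(v + 4).
Expand and collect terms: -4v^2 - 32v - 54 = 0.
By the quadratic formula, v = (32 +/- sqrt(160)) / -8, so v ~= -5.5811 or v ~= -2.4189.
Neither value makes a denominator zero (v != -2, v != -4), so both are valid.

v = -5.5811 or v = -2.4189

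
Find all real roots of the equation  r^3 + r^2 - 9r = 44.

r = 4

Rearrange: r^3 + r^2 - 9r - 44 = 0.
Possible rational roots are divisors of -44. Testing r = 4 gives 0, so (r - 4) is a factor.
Divide: r^3 + r^2 - 9r - 44 = (r - 4)(r^2 + 5r + 11).
The quadratic r^2 + 5r + 11 has discriminant -19 < 0, so no further real roots.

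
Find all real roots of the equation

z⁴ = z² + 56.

z = -2.8284 or z = 2.8284

Let u = z². The equation becomes u² - u - 56 = 0.
Factor: (u - 8)(u + 7) = 0, so u = 8 or u = -7.
z² = 8 gives z = ±2·√(2) ≈ ±2.8284.
z² = -7 < 0 has no real solution.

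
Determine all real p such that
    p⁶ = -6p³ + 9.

Let u = p³. The equation becomes u² + 6u - 9 = 0.
By the quadratic formula, u = -3 + 3·√(2) or u = -3·√(2) - 3.
p³ = -3 + 3·√(2) gives p = ∛(-3 + 3·√(2)) ≈ 1.0751.
p³ = -3·√(2) - 3 gives p = -∛(3 + 3·√(2)) ≈ -1.9348.

p = -1.9348 or p = 1.0751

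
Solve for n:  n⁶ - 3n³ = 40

Let u = n³. The equation becomes u² - 3u - 40 = 0.
Factor: (u - 8)(u + 5) = 0, so u = 8 or u = -5.
n³ = 8 gives n = 2.
n³ = -5 gives n = -∛(5) ≈ -1.71.

n = -1.71 or n = 2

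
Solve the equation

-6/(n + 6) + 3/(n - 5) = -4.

n = -4.3695 or n = 4.1195

Multiply both sides by (n + 6)(n - 5):
-6(n - 5) + 3(n + 6) = -4(n + 6)(n - 5).
Expand and collect terms: -4n² - n + 72 = 0.
By the quadratic formula, n = (1 ± √1153) / -8, so n ≈ -4.3695 or n ≈ 4.1195.
Neither value makes a denominator zero (n ≠ -6, n ≠ 5), so both are valid.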